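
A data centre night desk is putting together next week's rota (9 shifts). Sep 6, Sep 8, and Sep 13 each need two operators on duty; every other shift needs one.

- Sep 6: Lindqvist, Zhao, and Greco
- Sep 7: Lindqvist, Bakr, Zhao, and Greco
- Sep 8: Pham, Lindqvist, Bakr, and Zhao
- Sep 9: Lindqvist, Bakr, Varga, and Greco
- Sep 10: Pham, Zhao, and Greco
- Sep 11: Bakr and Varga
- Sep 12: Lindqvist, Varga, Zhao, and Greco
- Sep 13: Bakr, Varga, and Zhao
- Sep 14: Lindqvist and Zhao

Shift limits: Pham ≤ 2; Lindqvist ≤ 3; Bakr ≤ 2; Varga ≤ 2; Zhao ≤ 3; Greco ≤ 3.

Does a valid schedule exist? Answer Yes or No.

One valid schedule: Sep 6→Lindqvist+Zhao, Sep 7→Lindqvist, Sep 8→Pham+Zhao, Sep 9→Varga, Sep 10→Pham, Sep 11→Bakr, Sep 12→Zhao, Sep 13→Bakr+Varga, Sep 14→Lindqvist.
Loads: Pham 2/2, Lindqvist 3/3, Bakr 2/2, Varga 2/2, Zhao 3/3, Greco 0/3 — all within limits.

Yes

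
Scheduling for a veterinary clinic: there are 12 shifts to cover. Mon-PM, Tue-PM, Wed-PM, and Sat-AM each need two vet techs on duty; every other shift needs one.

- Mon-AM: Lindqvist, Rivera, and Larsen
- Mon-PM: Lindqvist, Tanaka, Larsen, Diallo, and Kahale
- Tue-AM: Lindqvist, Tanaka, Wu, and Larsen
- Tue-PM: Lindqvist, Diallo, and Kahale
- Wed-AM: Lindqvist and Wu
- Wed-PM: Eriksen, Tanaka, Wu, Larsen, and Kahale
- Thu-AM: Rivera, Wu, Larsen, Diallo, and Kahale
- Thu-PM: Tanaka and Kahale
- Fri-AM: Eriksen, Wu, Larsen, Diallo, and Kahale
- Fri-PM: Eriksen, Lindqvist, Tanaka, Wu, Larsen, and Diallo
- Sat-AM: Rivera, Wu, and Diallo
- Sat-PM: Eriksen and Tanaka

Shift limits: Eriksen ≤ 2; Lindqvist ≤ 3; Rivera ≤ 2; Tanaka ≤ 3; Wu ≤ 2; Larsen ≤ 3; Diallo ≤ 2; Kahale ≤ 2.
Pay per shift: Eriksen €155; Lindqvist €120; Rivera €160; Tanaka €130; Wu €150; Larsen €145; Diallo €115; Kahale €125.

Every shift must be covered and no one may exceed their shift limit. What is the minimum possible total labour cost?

€2120

Picking the cheapest available vet tech for each shift independently would cost €1950, but that ignores the shift limits.
An optimal schedule: Mon-AM→Lindqvist, Mon-PM→Tanaka+Larsen, Tue-AM→Tanaka, Tue-PM→Diallo+Lindqvist, Wed-AM→Lindqvist, Wed-PM→Wu+Eriksen, Thu-AM→Kahale, Thu-PM→Kahale, Fri-AM→Larsen, Fri-PM→Larsen, Sat-AM→Diallo+Wu, Sat-PM→Tanaka.
Total: 120 + 130 + 145 + 130 + 115 + 120 + 120 + 150 + 155 + 125 + 125 + 145 + 145 + 115 + 150 + 130 = €2120.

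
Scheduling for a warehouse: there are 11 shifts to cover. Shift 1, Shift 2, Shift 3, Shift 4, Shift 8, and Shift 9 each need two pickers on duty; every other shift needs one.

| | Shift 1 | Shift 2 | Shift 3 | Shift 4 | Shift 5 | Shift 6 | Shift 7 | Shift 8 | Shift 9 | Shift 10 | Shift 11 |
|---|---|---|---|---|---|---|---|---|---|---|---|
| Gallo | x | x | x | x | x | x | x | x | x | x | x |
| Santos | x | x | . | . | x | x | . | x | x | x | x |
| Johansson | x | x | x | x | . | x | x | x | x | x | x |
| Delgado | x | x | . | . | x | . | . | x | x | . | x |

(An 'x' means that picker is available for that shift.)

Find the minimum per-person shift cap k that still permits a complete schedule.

5

With 4 pickers and 17 worker-slots to fill, someone must work at least ⌈17/4⌉ = 5 shifts, so k ≥ 5.
k = 5 works: Shift 1→Santos+Johansson, Shift 2→Santos+Johansson, Shift 3→Gallo+Johansson, Shift 4→Gallo+Johansson, Shift 5→Gallo, Shift 6→Gallo, Shift 7→Gallo, Shift 8→Santos+Delgado, Shift 9→Johansson+Delgado, Shift 10→Santos, Shift 11→Santos.
Loads: Gallo 5, Santos 5, Johansson 5, Delgado 2 — all ≤ 5.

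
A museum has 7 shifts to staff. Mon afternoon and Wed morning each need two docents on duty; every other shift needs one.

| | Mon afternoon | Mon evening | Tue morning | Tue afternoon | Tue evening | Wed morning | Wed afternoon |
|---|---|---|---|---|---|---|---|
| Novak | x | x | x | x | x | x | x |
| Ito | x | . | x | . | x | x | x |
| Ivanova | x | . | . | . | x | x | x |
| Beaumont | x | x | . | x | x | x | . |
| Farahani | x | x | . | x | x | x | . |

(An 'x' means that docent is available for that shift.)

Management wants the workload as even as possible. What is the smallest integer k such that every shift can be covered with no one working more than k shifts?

With 5 docents and 9 worker-slots to fill, someone must work at least ⌈9/5⌉ = 2 shifts, so k ≥ 2.
k = 2 works: Mon afternoon→Ivanova+Beaumont, Mon evening→Novak, Tue morning→Novak, Tue afternoon→Beaumont, Tue evening→Ito, Wed morning→Ivanova+Farahani, Wed afternoon→Ito.
Loads: Novak 2, Ito 2, Ivanova 2, Beaumont 2, Farahani 1 — all ≤ 2.

2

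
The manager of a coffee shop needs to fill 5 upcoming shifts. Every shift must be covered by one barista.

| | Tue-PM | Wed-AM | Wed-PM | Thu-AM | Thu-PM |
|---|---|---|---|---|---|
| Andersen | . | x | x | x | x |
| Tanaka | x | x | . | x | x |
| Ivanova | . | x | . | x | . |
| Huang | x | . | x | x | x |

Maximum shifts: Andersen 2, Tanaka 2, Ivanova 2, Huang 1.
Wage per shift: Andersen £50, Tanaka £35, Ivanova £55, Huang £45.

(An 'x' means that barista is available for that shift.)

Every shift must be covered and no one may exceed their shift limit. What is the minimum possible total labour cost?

Picking the cheapest available barista for each shift independently would cost £185, but that ignores the shift limits.
An optimal schedule: Tue-PM→Tanaka, Wed-AM→Tanaka, Wed-PM→Huang, Thu-AM→Andersen, Thu-PM→Andersen.
Total: 35 + 35 + 45 + 50 + 50 = £215.

£215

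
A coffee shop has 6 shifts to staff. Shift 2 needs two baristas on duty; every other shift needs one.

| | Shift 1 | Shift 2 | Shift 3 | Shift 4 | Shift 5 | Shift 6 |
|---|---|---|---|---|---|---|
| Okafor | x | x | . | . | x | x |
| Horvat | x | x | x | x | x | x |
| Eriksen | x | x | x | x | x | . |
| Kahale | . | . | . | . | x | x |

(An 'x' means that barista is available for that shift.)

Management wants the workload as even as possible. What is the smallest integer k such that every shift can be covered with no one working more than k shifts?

2

With 4 baristas and 7 worker-slots to fill, someone must work at least ⌈7/4⌉ = 2 shifts, so k ≥ 2.
k = 2 works: Shift 1→Okafor, Shift 2→Okafor+Eriksen, Shift 3→Horvat, Shift 4→Horvat, Shift 5→Eriksen, Shift 6→Kahale.
Loads: Okafor 2, Horvat 2, Eriksen 2, Kahale 1 — all ≤ 2.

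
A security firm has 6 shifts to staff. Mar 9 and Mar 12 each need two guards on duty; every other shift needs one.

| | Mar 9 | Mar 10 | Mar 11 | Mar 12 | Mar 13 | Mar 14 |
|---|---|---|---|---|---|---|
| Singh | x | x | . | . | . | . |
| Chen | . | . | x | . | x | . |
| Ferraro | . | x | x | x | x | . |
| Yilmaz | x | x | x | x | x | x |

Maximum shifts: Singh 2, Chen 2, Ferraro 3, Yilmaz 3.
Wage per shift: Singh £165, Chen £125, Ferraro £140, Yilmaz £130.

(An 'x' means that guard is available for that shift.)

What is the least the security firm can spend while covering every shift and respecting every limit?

Mar 9 can only be covered by Singh and Yilmaz, so that assignment is forced.
Mar 12 can only be covered by Ferraro and Yilmaz, so that assignment is forced.
Mar 14 can only be covered by Yilmaz, so that assignment is forced.
Picking the cheapest available guard for each shift independently would cost £1075, but that ignores the shift limits.
An optimal schedule: Mar 9→Yilmaz+Singh, Mar 10→Ferraro, Mar 11→Chen, Mar 12→Yilmaz+Ferraro, Mar 13→Chen, Mar 14→Yilmaz.
Total: 130 + 165 + 140 + 125 + 130 + 140 + 125 + 130 = £1085.

£1085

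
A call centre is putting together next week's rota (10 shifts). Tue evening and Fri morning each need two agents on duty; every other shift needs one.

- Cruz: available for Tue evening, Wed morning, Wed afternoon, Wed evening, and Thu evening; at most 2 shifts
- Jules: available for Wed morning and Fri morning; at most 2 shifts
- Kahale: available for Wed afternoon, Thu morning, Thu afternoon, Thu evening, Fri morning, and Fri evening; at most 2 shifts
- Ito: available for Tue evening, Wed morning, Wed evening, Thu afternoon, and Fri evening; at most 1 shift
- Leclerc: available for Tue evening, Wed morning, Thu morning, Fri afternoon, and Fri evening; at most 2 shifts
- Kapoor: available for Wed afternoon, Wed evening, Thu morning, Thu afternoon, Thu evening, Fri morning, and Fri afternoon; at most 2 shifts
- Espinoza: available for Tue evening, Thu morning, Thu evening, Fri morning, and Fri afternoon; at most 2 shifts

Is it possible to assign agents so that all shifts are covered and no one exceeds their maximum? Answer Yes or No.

Yes

One valid schedule: Tue evening→Ito+Espinoza, Wed morning→Jules, Wed afternoon→Cruz, Wed evening→Cruz, Thu morning→Leclerc, Thu afternoon→Kahale, Thu evening→Kapoor, Fri morning→Jules+Kapoor, Fri afternoon→Leclerc, Fri evening→Kahale.
Loads: Cruz 2/2, Jules 2/2, Kahale 2/2, Ito 1/1, Leclerc 2/2, Kapoor 2/2, Espinoza 1/2 — all within limits.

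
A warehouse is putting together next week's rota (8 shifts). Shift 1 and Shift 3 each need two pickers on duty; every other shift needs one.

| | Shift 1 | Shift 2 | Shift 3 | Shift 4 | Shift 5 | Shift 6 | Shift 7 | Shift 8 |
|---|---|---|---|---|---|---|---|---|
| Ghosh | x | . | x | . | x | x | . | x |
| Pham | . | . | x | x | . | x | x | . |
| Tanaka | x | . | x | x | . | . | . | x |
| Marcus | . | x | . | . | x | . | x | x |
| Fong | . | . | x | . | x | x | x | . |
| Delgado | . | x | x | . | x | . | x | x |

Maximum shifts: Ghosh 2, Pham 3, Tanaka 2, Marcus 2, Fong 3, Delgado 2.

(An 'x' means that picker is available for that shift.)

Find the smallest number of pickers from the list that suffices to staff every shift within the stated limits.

5

10 slots to fill and no one can take more than 3, so at least ⌈10/3⌉ = 4 pickers are needed.
No set of 4 pickers can cover every shift (each such set leaves at least one shift with no one available or exceeds a cap).
Ghosh, Pham, Tanaka, Marcus, and Fong alone can cover everything: Shift 1→Ghosh+Tanaka, Shift 2→Marcus, Shift 3→Tanaka+Fong, Shift 4→Pham, Shift 5→Ghosh, Shift 6→Pham, Shift 7→Pham, Shift 8→Marcus.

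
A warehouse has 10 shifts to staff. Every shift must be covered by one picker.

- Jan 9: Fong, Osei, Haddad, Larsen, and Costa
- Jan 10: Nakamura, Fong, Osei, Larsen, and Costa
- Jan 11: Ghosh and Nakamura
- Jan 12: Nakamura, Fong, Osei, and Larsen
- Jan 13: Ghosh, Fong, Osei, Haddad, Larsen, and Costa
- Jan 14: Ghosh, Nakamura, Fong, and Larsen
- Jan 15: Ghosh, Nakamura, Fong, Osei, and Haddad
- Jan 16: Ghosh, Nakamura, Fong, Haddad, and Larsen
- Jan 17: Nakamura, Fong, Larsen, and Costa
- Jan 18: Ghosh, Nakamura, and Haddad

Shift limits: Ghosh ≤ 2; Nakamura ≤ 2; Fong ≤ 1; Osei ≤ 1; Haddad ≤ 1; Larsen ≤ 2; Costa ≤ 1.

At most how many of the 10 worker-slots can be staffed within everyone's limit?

10

Total capacity across all pickers is 2+2+1+1+1+2+1 = 10, and 10 slots are needed, so at most 10 can be filled.
An assignment achieving 10: Jan 9→Osei, Jan 10→Larsen, Jan 11→Ghosh, Jan 12→Nakamura, Jan 13→Costa, Jan 14→Nakamura, Jan 15→Haddad, Jan 16→Larsen, Jan 17→Fong, Jan 18→Ghosh.
Loads: Ghosh 2/2, Nakamura 2/2, Fong 1/1, Osei 1/1, Haddad 1/1, Larsen 2/2, Costa 1/1.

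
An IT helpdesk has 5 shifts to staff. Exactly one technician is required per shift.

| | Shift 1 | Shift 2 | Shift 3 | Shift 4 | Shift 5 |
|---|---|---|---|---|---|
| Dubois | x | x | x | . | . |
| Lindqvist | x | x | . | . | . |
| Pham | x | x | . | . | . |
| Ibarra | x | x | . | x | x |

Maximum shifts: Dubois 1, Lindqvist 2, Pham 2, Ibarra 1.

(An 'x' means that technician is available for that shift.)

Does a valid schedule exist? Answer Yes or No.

No

Total capacity is 6 and 5 slots are needed, so capacity alone doesn't rule it out.
Shifts {Shift 4, Shift 5} need 2 worker-slots in total, but the technicians available for any of those shifts (Ibarra) can supply at most 1 among them. So no valid schedule exists.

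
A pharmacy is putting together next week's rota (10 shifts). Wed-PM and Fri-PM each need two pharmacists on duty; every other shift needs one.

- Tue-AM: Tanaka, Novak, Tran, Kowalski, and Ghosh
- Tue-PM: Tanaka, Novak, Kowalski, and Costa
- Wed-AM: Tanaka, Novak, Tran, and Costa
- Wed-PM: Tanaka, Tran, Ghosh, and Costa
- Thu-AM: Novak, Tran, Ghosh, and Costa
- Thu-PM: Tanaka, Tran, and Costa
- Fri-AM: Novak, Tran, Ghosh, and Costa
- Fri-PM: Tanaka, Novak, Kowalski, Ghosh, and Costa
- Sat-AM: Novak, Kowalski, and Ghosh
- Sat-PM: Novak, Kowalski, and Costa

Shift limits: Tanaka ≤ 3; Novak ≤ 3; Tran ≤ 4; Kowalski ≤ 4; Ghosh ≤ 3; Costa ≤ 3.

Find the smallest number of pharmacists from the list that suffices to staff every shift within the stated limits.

12 slots to fill and no one can take more than 4, so at least ⌈12/4⌉ = 3 pharmacists are needed.
Any 3 pharmacists together have capacity at most 4+4+3 = 11 < 12 slots, so 3 can never suffice.
Tanaka, Novak, Tran, and Kowalski alone can cover everything: Tue-AM→Tran, Tue-PM→Kowalski, Wed-AM→Tran, Wed-PM→Tanaka+Tran, Thu-AM→Novak, Thu-PM→Tanaka, Fri-AM→Novak, Fri-PM→Tanaka+Kowalski, Sat-AM→Novak, Sat-PM→Kowalski.

4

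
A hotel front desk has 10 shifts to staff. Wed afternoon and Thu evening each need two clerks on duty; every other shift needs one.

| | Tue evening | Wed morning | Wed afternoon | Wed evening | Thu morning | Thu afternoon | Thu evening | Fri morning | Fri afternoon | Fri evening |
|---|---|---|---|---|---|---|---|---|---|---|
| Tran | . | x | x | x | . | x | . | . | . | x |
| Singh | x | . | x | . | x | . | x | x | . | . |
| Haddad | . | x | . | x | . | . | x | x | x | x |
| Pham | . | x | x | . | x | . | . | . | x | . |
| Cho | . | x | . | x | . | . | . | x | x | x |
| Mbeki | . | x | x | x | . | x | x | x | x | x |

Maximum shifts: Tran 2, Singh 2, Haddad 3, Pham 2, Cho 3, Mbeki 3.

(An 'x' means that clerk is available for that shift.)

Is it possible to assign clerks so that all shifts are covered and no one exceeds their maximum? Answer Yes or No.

Tue evening can only be covered by Singh, so that assignment is forced.
One valid schedule: Tue evening→Singh, Wed morning→Pham, Wed afternoon→Pham+Mbeki, Wed evening→Tran, Thu morning→Singh, Thu afternoon→Tran, Thu evening→Haddad+Mbeki, Fri morning→Haddad, Fri afternoon→Haddad, Fri evening→Cho.
Loads: Tran 2/2, Singh 2/2, Haddad 3/3, Pham 2/2, Cho 1/3, Mbeki 2/3 — all within limits.

Yes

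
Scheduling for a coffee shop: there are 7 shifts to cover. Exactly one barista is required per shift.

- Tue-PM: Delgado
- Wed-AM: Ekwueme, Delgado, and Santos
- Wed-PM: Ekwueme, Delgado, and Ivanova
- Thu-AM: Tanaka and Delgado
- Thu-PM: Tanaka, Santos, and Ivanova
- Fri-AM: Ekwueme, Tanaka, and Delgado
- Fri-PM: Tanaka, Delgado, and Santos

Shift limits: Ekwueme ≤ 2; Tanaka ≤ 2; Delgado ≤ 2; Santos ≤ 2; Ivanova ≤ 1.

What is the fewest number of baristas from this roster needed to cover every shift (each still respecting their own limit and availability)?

4

7 slots to fill and no one can take more than 2, so at least ⌈7/2⌉ = 4 baristas are needed.
Ekwueme, Tanaka, Delgado, and Santos alone can cover everything: Tue-PM→Delgado, Wed-AM→Ekwueme, Wed-PM→Ekwueme, Thu-AM→Tanaka, Thu-PM→Tanaka, Fri-AM→Delgado, Fri-PM→Santos.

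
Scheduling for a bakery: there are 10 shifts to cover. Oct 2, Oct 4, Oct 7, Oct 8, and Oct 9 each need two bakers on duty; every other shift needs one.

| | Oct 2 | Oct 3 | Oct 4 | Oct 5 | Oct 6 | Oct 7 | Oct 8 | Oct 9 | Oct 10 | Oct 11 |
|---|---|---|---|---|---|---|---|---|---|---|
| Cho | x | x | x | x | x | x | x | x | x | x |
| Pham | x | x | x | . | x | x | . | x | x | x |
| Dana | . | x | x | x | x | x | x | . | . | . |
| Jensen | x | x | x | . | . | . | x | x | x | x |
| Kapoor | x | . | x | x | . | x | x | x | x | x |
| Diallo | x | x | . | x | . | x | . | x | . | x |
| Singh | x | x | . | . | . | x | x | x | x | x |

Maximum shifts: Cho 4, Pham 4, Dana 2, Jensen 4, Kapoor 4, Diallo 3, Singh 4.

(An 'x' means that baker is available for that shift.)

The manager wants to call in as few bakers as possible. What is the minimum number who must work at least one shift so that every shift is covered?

15 slots to fill and no one can take more than 4, so at least ⌈15/4⌉ = 4 bakers are needed.
Cho, Pham, Jensen, and Kapoor alone can cover everything: Oct 2→Pham+Jensen, Oct 3→Cho, Oct 4→Jensen+Kapoor, Oct 5→Cho, Oct 6→Cho, Oct 7→Cho+Pham, Oct 8→Jensen+Kapoor, Oct 9→Jensen+Kapoor, Oct 10→Pham, Oct 11→Pham.

4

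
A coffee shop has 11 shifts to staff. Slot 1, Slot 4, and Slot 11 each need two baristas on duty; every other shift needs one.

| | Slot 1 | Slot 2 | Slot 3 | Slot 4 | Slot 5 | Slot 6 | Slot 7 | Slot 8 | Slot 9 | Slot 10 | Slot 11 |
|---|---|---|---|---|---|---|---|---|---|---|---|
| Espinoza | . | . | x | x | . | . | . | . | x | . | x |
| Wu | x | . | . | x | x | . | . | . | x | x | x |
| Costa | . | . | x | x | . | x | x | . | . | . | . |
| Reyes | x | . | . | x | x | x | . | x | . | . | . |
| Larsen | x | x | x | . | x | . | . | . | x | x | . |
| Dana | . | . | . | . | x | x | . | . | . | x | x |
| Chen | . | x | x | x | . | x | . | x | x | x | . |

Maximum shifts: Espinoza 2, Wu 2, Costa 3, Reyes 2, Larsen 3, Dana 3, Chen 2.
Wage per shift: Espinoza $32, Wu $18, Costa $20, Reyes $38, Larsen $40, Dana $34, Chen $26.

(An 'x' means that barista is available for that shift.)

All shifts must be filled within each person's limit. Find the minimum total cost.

Slot 7 can only be covered by Costa, so that assignment is forced.
Picking the cheapest available barista for each shift independently would cost $310, but that ignores the shift limits.
An optimal schedule: Slot 1→Wu+Reyes, Slot 2→Chen, Slot 3→Costa, Slot 4→Costa+Reyes, Slot 5→Dana, Slot 6→Dana, Slot 7→Costa, Slot 8→Chen, Slot 9→Espinoza, Slot 10→Dana, Slot 11→Wu+Espinoza.
Total: 18 + 38 + 26 + 20 + 20 + 38 + 34 + 34 + 20 + 26 + 32 + 34 + 18 + 32 = $390.

$390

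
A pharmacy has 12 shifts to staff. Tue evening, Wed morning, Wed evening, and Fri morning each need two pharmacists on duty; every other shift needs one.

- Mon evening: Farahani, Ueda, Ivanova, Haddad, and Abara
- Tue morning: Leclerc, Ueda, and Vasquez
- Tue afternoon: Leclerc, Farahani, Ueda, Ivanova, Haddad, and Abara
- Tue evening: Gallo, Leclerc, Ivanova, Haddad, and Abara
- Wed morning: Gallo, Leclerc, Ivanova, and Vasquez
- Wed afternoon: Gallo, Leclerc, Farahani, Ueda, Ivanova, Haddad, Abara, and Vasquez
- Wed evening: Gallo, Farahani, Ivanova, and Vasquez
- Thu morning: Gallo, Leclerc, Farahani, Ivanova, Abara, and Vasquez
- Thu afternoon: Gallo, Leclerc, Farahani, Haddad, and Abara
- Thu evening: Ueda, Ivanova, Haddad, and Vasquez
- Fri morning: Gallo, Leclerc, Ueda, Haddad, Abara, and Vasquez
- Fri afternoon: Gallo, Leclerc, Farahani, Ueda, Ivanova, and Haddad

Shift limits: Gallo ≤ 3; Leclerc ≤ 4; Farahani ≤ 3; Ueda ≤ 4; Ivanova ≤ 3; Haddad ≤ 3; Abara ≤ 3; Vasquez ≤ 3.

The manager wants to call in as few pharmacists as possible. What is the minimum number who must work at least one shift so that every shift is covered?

16 slots to fill and no one can take more than 4, so at least ⌈16/4⌉ = 4 pharmacists are needed.
Any 4 pharmacists together have capacity at most 4+4+3+3 = 14 < 16 slots, so 4 can never suffice.
Gallo, Leclerc, Farahani, Ueda, and Ivanova alone can cover everything: Mon evening→Farahani, Tue morning→Leclerc, Tue afternoon→Ueda, Tue evening→Gallo+Leclerc, Wed morning→Gallo+Leclerc, Wed afternoon→Ueda, Wed evening→Gallo+Farahani, Thu morning→Ivanova, Thu afternoon→Farahani, Thu evening→Ueda, Fri morning→Leclerc+Ueda, Fri afternoon→Ivanova.

5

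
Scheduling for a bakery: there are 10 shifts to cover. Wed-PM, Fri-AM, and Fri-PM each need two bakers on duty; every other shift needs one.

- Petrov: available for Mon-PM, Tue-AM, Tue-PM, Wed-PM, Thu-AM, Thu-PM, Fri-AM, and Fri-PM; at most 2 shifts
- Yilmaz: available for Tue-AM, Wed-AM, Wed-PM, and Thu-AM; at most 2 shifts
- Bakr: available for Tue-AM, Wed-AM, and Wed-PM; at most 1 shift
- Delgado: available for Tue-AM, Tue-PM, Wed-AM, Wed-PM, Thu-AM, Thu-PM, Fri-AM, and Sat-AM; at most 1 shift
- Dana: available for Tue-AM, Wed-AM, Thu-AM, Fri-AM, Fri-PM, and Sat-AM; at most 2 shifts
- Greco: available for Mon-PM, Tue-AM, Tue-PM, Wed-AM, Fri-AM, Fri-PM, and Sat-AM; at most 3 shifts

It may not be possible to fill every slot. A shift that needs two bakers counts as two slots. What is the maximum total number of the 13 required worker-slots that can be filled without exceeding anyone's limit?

11

Total capacity across all bakers is 2+2+1+1+2+3 = 11, and 13 slots are needed, so at most 11 can be filled.
An assignment achieving 11: Mon-PM→Petrov, Tue-PM→Delgado, Wed-AM→Greco, Wed-PM→Yilmaz+Bakr, Thu-AM→Yilmaz, Thu-PM→Petrov, Fri-AM→Greco, Fri-PM→Dana+Greco, Sat-AM→Dana.
Loads: Petrov 2/2, Yilmaz 2/2, Bakr 1/1, Delgado 1/1, Dana 2/2, Greco 3/3.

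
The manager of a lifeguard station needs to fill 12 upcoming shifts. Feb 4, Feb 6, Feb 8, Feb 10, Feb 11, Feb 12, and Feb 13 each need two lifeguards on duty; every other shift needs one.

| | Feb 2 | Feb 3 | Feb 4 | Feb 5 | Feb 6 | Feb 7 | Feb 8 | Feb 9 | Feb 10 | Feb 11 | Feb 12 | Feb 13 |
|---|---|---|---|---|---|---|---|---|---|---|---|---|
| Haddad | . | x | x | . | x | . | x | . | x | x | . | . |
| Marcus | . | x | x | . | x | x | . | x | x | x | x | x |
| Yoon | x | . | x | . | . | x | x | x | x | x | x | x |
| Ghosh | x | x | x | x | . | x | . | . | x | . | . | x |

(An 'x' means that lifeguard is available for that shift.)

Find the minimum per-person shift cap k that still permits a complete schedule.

5

With 4 lifeguards and 19 worker-slots to fill, someone must work at least ⌈19/4⌉ = 5 shifts, so k ≥ 5.
k = 5 works: Feb 2→Yoon, Feb 3→Haddad, Feb 4→Haddad+Ghosh, Feb 5→Ghosh, Feb 6→Haddad+Marcus, Feb 7→Marcus, Feb 8→Haddad+Yoon, Feb 9→Marcus, Feb 10→Yoon+Ghosh, Feb 11→Haddad+Marcus, Feb 12→Marcus+Yoon, Feb 13→Yoon+Ghosh.
Loads: Haddad 5, Marcus 5, Yoon 5, Ghosh 4 — all ≤ 5.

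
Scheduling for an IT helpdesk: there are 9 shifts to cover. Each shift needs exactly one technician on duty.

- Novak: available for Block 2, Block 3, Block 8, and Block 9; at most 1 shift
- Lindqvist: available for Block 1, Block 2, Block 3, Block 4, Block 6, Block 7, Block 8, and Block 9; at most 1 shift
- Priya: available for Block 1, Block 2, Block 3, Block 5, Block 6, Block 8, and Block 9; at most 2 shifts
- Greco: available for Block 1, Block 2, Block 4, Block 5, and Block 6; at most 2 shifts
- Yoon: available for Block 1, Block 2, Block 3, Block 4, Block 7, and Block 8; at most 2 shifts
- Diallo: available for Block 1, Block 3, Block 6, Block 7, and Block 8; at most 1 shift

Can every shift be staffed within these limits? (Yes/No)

One valid schedule: Block 1→Greco, Block 2→Greco, Block 3→Yoon, Block 4→Lindqvist, Block 5→Priya, Block 6→Priya, Block 7→Yoon, Block 8→Diallo, Block 9→Novak.
Loads: Novak 1/1, Lindqvist 1/1, Priya 2/2, Greco 2/2, Yoon 2/2, Diallo 1/1 — all within limits.

Yes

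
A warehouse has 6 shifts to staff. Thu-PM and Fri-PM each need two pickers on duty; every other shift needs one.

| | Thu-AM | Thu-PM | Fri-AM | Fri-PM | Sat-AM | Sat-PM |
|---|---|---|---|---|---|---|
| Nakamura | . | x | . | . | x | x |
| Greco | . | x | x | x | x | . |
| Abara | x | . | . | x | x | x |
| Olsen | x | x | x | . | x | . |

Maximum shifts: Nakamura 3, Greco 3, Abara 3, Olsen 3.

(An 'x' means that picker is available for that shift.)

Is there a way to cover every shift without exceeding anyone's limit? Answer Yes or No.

Yes

Fri-PM can only be covered by Greco and Abara, so that assignment is forced.
One valid schedule: Thu-AM→Abara, Thu-PM→Nakamura+Greco, Fri-AM→Greco, Fri-PM→Greco+Abara, Sat-AM→Nakamura, Sat-PM→Nakamura.
Loads: Nakamura 3/3, Greco 3/3, Abara 2/3, Olsen 0/3 — all within limits.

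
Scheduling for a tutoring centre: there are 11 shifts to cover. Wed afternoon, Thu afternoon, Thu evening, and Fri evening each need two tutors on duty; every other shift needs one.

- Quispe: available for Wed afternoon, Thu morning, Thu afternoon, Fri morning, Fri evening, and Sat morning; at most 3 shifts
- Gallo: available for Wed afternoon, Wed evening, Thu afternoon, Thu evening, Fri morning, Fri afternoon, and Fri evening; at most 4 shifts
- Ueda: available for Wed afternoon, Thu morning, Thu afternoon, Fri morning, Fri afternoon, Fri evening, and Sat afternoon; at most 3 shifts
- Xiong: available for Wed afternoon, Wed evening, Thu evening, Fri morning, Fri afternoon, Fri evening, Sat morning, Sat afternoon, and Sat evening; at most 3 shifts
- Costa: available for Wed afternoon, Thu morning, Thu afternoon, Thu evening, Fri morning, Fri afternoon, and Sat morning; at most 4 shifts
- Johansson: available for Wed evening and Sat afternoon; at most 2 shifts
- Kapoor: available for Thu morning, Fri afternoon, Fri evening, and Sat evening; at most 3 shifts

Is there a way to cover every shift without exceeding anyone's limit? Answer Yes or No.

One valid schedule: Wed afternoon→Ueda+Costa, Wed evening→Gallo, Thu morning→Quispe, Thu afternoon→Gallo+Ueda, Thu evening→Gallo+Xiong, Fri morning→Quispe, Fri afternoon→Gallo, Fri evening→Xiong+Kapoor, Sat morning→Quispe, Sat afternoon→Ueda, Sat evening→Xiong.
Loads: Quispe 3/3, Gallo 4/4, Ueda 3/3, Xiong 3/3, Costa 1/4, Johansson 0/2, Kapoor 1/3 — all within limits.

Yes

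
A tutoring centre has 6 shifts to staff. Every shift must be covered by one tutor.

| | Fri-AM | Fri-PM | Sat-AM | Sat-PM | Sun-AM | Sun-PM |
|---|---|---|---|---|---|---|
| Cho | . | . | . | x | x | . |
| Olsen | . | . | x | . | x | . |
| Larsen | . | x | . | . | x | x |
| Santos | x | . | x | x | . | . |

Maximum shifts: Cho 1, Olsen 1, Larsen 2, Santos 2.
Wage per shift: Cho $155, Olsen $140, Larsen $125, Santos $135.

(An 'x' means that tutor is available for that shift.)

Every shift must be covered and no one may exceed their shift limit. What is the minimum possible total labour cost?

$815

Fri-AM can only be covered by Santos, so that assignment is forced.
Fri-PM can only be covered by Larsen, so that assignment is forced.
Sun-PM can only be covered by Larsen, so that assignment is forced.
Picking the cheapest available tutor for each shift independently would cost $780, but that ignores the shift limits.
An optimal schedule: Fri-AM→Santos, Fri-PM→Larsen, Sat-AM→Olsen, Sat-PM→Santos, Sun-AM→Cho, Sun-PM→Larsen.
Total: 135 + 125 + 140 + 135 + 155 + 125 = $815.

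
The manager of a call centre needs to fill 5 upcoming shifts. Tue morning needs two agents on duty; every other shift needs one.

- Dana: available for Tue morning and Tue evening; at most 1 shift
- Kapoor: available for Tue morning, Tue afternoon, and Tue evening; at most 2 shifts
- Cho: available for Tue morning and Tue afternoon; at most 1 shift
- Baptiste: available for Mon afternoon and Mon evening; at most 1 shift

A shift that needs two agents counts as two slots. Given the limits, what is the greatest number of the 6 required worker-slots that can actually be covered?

5

Total capacity across all agents is 1+2+1+1 = 5, and 6 slots are needed, so at most 5 can be filled.
An assignment achieving 5: Mon afternoon→Baptiste, Tue morning→Kapoor+Cho, Tue afternoon→Kapoor, Tue evening→Dana.
Loads: Dana 1/1, Kapoor 2/2, Cho 1/1, Baptiste 1/1.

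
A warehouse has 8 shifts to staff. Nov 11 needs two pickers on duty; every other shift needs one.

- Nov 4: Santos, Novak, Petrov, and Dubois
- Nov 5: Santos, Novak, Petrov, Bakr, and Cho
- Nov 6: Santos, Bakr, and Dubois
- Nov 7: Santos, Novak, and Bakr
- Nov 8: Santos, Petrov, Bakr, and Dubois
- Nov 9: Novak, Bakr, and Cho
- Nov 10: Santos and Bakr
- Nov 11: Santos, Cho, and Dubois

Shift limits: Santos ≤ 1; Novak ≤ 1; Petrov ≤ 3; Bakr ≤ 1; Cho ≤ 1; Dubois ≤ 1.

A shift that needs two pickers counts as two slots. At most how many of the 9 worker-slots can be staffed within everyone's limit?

Total capacity across all pickers is 1+1+3+1+1+1 = 8, and 9 slots are needed, so at most 8 can be filled.
An assignment achieving 8: Nov 4→Petrov, Nov 5→Petrov, Nov 6→Bakr, Nov 7→Novak, Nov 8→Petrov, Nov 9→Cho, Nov 10→Santos, Nov 11→Dubois.
Loads: Santos 1/1, Novak 1/1, Petrov 3/3, Bakr 1/1, Cho 1/1, Dubois 1/1.

8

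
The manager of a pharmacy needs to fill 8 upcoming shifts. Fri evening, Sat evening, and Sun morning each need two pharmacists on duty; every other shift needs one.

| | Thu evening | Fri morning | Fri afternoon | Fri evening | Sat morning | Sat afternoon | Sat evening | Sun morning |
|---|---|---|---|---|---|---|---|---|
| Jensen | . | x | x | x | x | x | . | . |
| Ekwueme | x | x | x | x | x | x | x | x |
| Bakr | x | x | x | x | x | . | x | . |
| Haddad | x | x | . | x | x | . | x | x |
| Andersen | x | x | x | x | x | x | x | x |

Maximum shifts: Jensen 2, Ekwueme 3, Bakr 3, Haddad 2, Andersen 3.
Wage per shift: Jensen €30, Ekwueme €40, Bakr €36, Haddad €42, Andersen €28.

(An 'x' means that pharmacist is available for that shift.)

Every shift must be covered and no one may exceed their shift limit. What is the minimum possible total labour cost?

Picking the cheapest available pharmacist for each shift independently would cost €330, but that ignores the shift limits.
An optimal schedule: Thu evening→Andersen, Fri morning→Jensen, Fri afternoon→Jensen, Fri evening→Bakr+Ekwueme, Sat morning→Bakr, Sat afternoon→Andersen, Sat evening→Bakr+Ekwueme, Sun morning→Andersen+Ekwueme.
Total: 28 + 30 + 30 + 36 + 40 + 36 + 28 + 36 + 40 + 28 + 40 = €372.

€372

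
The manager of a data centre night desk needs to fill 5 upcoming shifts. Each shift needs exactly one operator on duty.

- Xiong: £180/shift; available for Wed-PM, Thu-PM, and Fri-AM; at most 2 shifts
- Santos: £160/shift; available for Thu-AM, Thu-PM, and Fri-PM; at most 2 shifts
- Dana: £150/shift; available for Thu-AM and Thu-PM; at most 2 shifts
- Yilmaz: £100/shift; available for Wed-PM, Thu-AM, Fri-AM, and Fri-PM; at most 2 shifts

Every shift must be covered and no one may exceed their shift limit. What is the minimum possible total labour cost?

Picking the cheapest available operator for each shift independently would cost £550, but that ignores the shift limits.
An optimal schedule: Wed-PM→Yilmaz, Thu-AM→Dana, Thu-PM→Dana, Fri-AM→Yilmaz, Fri-PM→Santos.
Total: 100 + 150 + 150 + 100 + 160 = £660.

£660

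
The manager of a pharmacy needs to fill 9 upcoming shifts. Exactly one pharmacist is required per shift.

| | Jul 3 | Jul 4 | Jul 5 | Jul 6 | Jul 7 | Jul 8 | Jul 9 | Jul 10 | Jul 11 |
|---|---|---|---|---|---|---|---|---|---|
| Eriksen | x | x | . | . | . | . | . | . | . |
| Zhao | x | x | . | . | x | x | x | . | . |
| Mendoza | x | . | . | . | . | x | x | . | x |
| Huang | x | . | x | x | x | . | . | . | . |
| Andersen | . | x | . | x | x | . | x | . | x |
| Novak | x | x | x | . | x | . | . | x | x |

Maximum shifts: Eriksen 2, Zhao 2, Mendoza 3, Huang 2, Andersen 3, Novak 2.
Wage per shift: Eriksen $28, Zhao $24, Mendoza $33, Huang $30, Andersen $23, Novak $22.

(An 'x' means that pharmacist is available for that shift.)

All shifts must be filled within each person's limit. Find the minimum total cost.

Jul 10 can only be covered by Novak, so that assignment is forced.
Picking the cheapest available pharmacist for each shift independently would cost $202, but that ignores the shift limits.
An optimal schedule: Jul 3→Eriksen, Jul 4→Eriksen, Jul 5→Novak, Jul 6→Andersen, Jul 7→Zhao, Jul 8→Zhao, Jul 9→Andersen, Jul 10→Novak, Jul 11→Andersen.
Total: 28 + 28 + 22 + 23 + 24 + 24 + 23 + 22 + 23 = $217.

$217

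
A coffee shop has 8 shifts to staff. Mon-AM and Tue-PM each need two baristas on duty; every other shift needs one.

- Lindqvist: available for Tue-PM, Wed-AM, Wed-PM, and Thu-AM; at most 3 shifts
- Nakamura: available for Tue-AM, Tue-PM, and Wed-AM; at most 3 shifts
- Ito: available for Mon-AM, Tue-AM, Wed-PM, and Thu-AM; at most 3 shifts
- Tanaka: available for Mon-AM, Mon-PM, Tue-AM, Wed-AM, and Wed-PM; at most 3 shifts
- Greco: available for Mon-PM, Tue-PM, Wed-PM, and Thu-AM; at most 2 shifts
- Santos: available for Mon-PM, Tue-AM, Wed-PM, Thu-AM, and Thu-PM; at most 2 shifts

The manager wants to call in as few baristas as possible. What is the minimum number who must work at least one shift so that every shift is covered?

5

10 slots to fill and no one can take more than 3, so at least ⌈10/3⌉ = 4 baristas are needed.
Shifts {Mon-AM, Tue-PM, Thu-PM} need 5 slots, but among the baristas available for them (Lindqvist, Nakamura, Ito, Tanaka, Greco, and Santos) any 4 together supply at most 4. So 4 baristas are not enough.
Lindqvist, Nakamura, Ito, Tanaka, and Santos alone can cover everything: Mon-AM→Ito+Tanaka, Mon-PM→Tanaka, Tue-AM→Nakamura, Tue-PM→Lindqvist+Nakamura, Wed-AM→Lindqvist, Wed-PM→Ito, Thu-AM→Lindqvist, Thu-PM→Santos.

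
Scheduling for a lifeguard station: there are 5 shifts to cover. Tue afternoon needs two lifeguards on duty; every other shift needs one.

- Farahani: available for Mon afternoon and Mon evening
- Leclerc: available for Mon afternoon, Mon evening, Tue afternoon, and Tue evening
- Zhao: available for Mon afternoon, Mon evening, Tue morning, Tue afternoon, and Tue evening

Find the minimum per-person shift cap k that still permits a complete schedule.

2

With 3 lifeguards and 6 worker-slots to fill, someone must work at least ⌈6/3⌉ = 2 shifts, so k ≥ 2.
k = 2 works: Mon afternoon→Farahani, Mon evening→Farahani, Tue morning→Zhao, Tue afternoon→Leclerc+Zhao, Tue evening→Leclerc.
Loads: Farahani 2, Leclerc 2, Zhao 2 — all ≤ 2.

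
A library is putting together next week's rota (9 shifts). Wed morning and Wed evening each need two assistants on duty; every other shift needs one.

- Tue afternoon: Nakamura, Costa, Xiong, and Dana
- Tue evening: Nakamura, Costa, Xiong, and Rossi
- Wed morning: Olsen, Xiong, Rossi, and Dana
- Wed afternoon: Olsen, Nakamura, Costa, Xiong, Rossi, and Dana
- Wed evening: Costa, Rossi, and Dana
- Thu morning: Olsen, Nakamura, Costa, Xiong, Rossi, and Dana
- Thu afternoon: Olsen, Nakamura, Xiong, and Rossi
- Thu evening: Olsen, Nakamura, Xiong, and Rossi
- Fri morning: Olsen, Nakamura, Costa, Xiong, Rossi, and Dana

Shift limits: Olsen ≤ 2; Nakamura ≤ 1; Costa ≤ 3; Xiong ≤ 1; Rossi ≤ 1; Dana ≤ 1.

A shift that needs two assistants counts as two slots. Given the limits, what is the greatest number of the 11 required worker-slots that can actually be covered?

Total capacity across all assistants is 2+1+3+1+1+1 = 9, and 11 slots are needed, so at most 9 can be filled.
An assignment achieving 9: Tue afternoon→Nakamura, Tue evening→Costa, Wed morning→Olsen+Xiong, Wed afternoon→Costa, Wed evening→Costa+Rossi, Thu morning→Dana, Thu afternoon→Olsen.
Loads: Olsen 2/2, Nakamura 1/1, Costa 3/3, Xiong 1/1, Rossi 1/1, Dana 1/1.

9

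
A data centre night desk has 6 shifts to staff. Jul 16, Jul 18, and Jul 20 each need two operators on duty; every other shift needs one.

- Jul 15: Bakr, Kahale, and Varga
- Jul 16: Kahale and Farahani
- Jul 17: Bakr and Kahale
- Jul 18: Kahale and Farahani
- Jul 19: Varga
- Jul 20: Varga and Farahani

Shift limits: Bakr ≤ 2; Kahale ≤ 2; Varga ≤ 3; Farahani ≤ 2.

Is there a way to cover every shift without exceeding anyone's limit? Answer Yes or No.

Total capacity is 9 and 9 slots are needed, so capacity alone doesn't rule it out.
Shifts {Jul 16, Jul 18, Jul 20} need 6 worker-slots in total, but the operators available for any of those shifts (Kahale, Varga, and Farahani) can supply at most 5 among them. So no valid schedule exists.

No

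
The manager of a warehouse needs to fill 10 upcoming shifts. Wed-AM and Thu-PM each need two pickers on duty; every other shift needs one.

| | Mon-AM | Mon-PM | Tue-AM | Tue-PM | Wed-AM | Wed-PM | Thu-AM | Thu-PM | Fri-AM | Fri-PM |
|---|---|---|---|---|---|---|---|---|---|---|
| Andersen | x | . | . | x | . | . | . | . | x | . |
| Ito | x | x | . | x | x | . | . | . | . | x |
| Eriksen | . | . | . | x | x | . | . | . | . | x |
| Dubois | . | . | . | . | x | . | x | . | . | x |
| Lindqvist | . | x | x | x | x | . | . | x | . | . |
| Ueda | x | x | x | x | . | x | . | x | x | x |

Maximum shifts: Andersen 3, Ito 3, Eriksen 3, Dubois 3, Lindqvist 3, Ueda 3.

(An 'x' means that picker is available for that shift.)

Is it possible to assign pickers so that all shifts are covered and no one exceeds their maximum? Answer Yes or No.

Yes

Wed-PM can only be covered by Ueda, so that assignment is forced.
Thu-AM can only be covered by Dubois, so that assignment is forced.
Thu-PM can only be covered by Lindqvist and Ueda, so that assignment is forced.
One valid schedule: Mon-AM→Andersen, Mon-PM→Ito, Tue-AM→Lindqvist, Tue-PM→Andersen, Wed-AM→Ito+Eriksen, Wed-PM→Ueda, Thu-AM→Dubois, Thu-PM→Lindqvist+Ueda, Fri-AM→Andersen, Fri-PM→Ito.
Loads: Andersen 3/3, Ito 3/3, Eriksen 1/3, Dubois 1/3, Lindqvist 2/3, Ueda 2/3 — all within limits.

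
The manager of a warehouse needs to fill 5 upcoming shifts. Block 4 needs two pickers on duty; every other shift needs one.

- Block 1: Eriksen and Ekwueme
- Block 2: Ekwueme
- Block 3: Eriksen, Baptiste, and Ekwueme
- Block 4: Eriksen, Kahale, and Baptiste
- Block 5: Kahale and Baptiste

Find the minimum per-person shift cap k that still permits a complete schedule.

2

With 4 pickers and 6 worker-slots to fill, someone must work at least ⌈6/4⌉ = 2 shifts, so k ≥ 2.
k = 2 works: Block 1→Eriksen, Block 2→Ekwueme, Block 3→Eriksen, Block 4→Kahale+Baptiste, Block 5→Kahale.
Loads: Eriksen 2, Kahale 2, Baptiste 1, Ekwueme 1 — all ≤ 2.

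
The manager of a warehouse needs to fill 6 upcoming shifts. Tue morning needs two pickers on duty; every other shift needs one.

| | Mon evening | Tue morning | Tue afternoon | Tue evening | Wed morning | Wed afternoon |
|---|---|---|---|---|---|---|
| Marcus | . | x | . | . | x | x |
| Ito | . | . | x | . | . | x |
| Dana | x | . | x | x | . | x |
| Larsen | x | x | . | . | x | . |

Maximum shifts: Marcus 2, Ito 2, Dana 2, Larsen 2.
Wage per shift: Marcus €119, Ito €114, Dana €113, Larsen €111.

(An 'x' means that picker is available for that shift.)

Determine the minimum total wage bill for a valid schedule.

€795

Tue morning can only be covered by Marcus and Larsen, so that assignment is forced.
Tue evening can only be covered by Dana, so that assignment is forced.
Picking the cheapest available picker for each shift independently would cost €791, but that ignores the shift limits.
An optimal schedule: Mon evening→Dana, Tue morning→Larsen+Marcus, Tue afternoon→Ito, Tue evening→Dana, Wed morning→Larsen, Wed afternoon→Ito.
Total: 113 + 111 + 119 + 114 + 113 + 111 + 114 = €795.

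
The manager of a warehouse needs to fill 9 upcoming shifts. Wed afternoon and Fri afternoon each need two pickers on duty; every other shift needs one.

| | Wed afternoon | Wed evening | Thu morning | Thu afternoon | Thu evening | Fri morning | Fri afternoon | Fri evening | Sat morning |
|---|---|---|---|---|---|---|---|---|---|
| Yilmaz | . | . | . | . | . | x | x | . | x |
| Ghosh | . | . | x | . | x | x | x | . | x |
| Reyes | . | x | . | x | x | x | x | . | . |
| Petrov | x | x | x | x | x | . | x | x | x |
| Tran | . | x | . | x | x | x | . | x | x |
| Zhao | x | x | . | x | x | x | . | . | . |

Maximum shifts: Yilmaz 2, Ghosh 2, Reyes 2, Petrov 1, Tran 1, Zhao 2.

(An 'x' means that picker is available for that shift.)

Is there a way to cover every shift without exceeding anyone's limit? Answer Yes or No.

Total capacity is 2+2+2+1+1+2 = 10 but 11 worker-slots are needed — infeasible.

No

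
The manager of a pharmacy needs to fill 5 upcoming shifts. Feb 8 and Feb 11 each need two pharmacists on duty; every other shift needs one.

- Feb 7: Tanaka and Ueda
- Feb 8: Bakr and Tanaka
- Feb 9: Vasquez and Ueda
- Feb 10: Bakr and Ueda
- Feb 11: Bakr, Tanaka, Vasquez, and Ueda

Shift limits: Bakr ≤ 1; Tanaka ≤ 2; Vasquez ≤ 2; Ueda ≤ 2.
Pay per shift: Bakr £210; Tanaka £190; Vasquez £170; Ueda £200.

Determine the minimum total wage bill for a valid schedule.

£1330

Feb 8 can only be covered by Bakr and Tanaka, so that assignment is forced.
Picking the cheapest available pharmacist for each shift independently would cost £1320, but that ignores the shift limits.
An optimal schedule: Feb 7→Tanaka, Feb 8→Bakr+Tanaka, Feb 9→Vasquez, Feb 10→Ueda, Feb 11→Vasquez+Ueda.
Total: 190 + 210 + 190 + 170 + 200 + 170 + 200 = £1330.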